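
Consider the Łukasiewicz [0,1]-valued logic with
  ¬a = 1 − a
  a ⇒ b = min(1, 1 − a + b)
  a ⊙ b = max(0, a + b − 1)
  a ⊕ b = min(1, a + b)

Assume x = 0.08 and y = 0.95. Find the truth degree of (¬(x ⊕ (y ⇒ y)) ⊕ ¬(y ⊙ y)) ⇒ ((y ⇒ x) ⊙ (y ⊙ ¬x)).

0.90

y ⇒ y = min(1, 1 − 0.95 + 0.95) = min(1, 1.00) = 1.00
x ⊕ (y ⇒ y) = min(1, 0.08 + 1.00) = min(1, 1.08) = 1.00
¬(x ⊕ (y ⇒ y)) = 1 − 1.00 = 0.00
y ⊙ y = max(0, 0.95 + 0.95 − 1) = max(0, 0.90) = 0.90
¬(y ⊙ y) = 1 − 0.90 = 0.10
¬(x ⊕ (y ⇒ y)) ⊕ ¬(y ⊙ y) = min(1, 0.00 + 0.10) = min(1, 0.10) = 0.10
y ⇒ x = min(1, 1 − 0.95 + 0.08) = min(1, 0.13) = 0.13
¬x = 1 − 0.08 = 0.92
y ⊙ ¬x = max(0, 0.95 + 0.92 − 1) = max(0, 0.87) = 0.87
(y ⇒ x) ⊙ (y ⊙ ¬x) = max(0, 0.13 + 0.87 − 1) = max(0, 0.00) = 0.00
(¬(x ⊕ (y ⇒ y)) ⊕ ¬(y ⊙ y)) ⇒ ((y ⇒ x) ⊙ (y ⊙ ¬x)) = min(1, 1 − 0.10 + 0.00) = min(1, 0.90) = 0.90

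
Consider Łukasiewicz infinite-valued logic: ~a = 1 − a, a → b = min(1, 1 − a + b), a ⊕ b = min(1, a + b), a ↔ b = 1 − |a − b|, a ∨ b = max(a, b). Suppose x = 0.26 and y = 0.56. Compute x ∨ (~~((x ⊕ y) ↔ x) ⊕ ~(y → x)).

0.74

x ⊕ y = min(1, 0.26 + 0.56) = min(1, 0.82) = 0.82
(x ⊕ y) ↔ x = 1 − |0.82 − 0.26| = 1 − 0.56 = 0.44
~((x ⊕ y) ↔ x) = 1 − 0.44 = 0.56
~~((x ⊕ y) ↔ x) = 1 − 0.56 = 0.44
y → x = min(1, 1 − 0.56 + 0.26) = min(1, 0.70) = 0.70
~(y → x) = 1 − 0.70 = 0.30
~~((x ⊕ y) ↔ x) ⊕ ~(y → x) = min(1, 0.44 + 0.30) = min(1, 0.74) = 0.74
x ∨ (~~((x ⊕ y) ↔ x) ⊕ ~(y → x)) = max(0.26, 0.74) = 0.74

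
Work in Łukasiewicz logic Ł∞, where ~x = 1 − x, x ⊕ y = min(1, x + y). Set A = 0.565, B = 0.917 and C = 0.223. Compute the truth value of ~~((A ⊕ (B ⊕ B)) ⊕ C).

B ⊕ B = min(1, 0.917 + 0.917) = min(1, 1.834) = 1.000
A ⊕ (B ⊕ B) = min(1, 0.565 + 1.000) = min(1, 1.565) = 1.000
(A ⊕ (B ⊕ B)) ⊕ C = min(1, 1.000 + 0.223) = min(1, 1.223) = 1.000
~((A ⊕ (B ⊕ B)) ⊕ C) = 1 − 1.000 = 0.000
~~((A ⊕ (B ⊕ B)) ⊕ C) = 1 − 0.000 = 1.000

1.000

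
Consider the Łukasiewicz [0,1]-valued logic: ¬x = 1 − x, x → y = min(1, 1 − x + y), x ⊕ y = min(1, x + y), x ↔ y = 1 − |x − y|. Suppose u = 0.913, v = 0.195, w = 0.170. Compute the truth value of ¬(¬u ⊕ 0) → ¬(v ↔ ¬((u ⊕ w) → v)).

0.697

¬u = 1 − 0.913 = 0.087
¬u ⊕ 0 = min(1, 0.087 + 0.000) = min(1, 0.087) = 0.087
¬(¬u ⊕ 0) = 1 − 0.087 = 0.913
u ⊕ w = min(1, 0.913 + 0.170) = min(1, 1.083) = 1.000
(u ⊕ w) → v = min(1, 1 − 1.000 + 0.195) = min(1, 0.195) = 0.195
¬((u ⊕ w) → v) = 1 − 0.195 = 0.805
v ↔ ¬((u ⊕ w) → v) = 1 − |0.195 − 0.805| = 1 − 0.610 = 0.390
¬(v ↔ ¬((u ⊕ w) → v)) = 1 − 0.390 = 0.610
¬(¬u ⊕ 0) → ¬(v ↔ ¬((u ⊕ w) → v)) = min(1, 1 − 0.913 + 0.610) = min(1, 0.697) = 0.697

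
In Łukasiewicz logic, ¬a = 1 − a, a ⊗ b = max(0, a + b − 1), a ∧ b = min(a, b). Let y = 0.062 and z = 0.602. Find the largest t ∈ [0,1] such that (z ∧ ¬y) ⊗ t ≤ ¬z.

¬y = 1 − 0.062 = 0.938
z ∧ ¬y = min(0.602, 0.938) = 0.602
So the left factor is z ∧ ¬y = 0.602.
¬z = 1 − 0.602 = 0.398
So the right-hand bound is ¬z = 0.398.
The residuum of the Łukasiewicz t-norm gives the supremum: min(1, 1 − 0.602 + 0.398).
1 − 0.602 + 0.398 = 0.796, so t = min(1, 0.796) = 0.796.
Check: 0.602 ⊗ 0.796 = max(0, 0.398) = 0.398 ≤ 0.398.

0.796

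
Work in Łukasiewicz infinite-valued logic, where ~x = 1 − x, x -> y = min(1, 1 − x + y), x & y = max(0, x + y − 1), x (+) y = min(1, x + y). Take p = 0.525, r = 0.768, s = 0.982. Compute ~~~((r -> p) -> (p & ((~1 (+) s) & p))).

0.725

r -> p = min(1, 1 − 0.768 + 0.525) = min(1, 0.757) = 0.757
~1 = 1 − 1.000 = 0.000
~1 (+) s = min(1, 0.000 + 0.982) = min(1, 0.982) = 0.982
(~1 (+) s) & p = max(0, 0.982 + 0.525 − 1) = max(0, 0.507) = 0.507
p & ((~1 (+) s) & p) = max(0, 0.525 + 0.507 − 1) = max(0, 0.032) = 0.032
(r -> p) -> (p & ((~1 (+) s) & p)) = min(1, 1 − 0.757 + 0.032) = min(1, 0.275) = 0.275
~((r -> p) -> (p & ((~1 (+) s) & p))) = 1 − 0.275 = 0.725
~~((r -> p) -> (p & ((~1 (+) s) & p))) = 1 − 0.725 = 0.275
~~~((r -> p) -> (p & ((~1 (+) s) & p))) = 1 − 0.275 = 0.725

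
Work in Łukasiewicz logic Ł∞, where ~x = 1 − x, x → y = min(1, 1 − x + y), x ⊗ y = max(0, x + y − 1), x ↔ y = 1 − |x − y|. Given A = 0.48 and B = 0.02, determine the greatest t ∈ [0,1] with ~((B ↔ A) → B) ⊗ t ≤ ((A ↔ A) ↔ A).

B ↔ A = 1 − |0.02 − 0.48| = 1 − 0.46 = 0.54
(B ↔ A) → B = min(1, 1 − 0.54 + 0.02) = min(1, 0.48) = 0.48
~((B ↔ A) → B) = 1 − 0.48 = 0.52
So the left factor is ~((B ↔ A) → B) = 0.52.
A ↔ A = 1 − |0.48 − 0.48| = 1 − 0.00 = 1.00
(A ↔ A) ↔ A = 1 − |1.00 − 0.48| = 1 − 0.52 = 0.48
So the right-hand bound is (A ↔ A) ↔ A = 0.48.
The residuum of the Łukasiewicz t-norm gives the supremum: min(1, 1 − 0.52 + 0.48).
1 − 0.52 + 0.48 = 0.96, so t = min(1, 0.96) = 0.96.
Check: 0.52 ⊗ 0.96 = max(0, 0.48) = 0.48 ≤ 0.48.

0.96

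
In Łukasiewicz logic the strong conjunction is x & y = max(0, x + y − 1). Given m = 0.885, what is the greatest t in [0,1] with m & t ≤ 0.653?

The residuum of the Łukasiewicz t-norm gives the supremum: min(1, 1 − 0.885 + 0.653).
1 − 0.885 + 0.653 = 0.768, so t = min(1, 0.768) = 0.768.
Check: 0.885 & 0.768 = max(0, 0.653) = 0.653 ≤ 0.653.

0.768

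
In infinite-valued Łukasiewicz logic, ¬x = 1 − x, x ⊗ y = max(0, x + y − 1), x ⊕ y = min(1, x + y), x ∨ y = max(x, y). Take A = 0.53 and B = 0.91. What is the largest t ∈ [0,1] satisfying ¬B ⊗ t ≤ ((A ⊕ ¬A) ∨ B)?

1.00

¬B = 1 − 0.91 = 0.09
So the left factor is ¬B = 0.09.
¬A = 1 − 0.53 = 0.47
A ⊕ ¬A = min(1, 0.53 + 0.47) = min(1, 1.00) = 1.00
(A ⊕ ¬A) ∨ B = max(1.00, 0.91) = 1.00
So the right-hand bound is (A ⊕ ¬A) ∨ B = 1.00.
The residuum of the Łukasiewicz t-norm gives the supremum: min(1, 1 − 0.09 + 1.00).
1 − 0.09 + 1.00 = 1.91, so t = min(1, 1.91) = 1.00.
Check: 0.09 ⊗ 1.00 = max(0, 0.09) = 0.09 ≤ 1.00.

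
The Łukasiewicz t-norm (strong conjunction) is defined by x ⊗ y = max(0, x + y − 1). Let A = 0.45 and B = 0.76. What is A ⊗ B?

A ⊗ B = max(0, 0.45 + 0.76 − 1) = max(0, 0.21) = 0.21
For comparison, the Gödel (minimum) t-norm min(x, y) would give 0.45.

0.21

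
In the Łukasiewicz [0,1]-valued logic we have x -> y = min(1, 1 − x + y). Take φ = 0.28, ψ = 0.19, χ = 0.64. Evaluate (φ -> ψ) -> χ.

0.73

φ -> ψ = min(1, 1 − 0.28 + 0.19) = min(1, 0.91) = 0.91
(φ -> ψ) -> χ = min(1, 1 − 0.91 + 0.64) = min(1, 0.73) = 0.73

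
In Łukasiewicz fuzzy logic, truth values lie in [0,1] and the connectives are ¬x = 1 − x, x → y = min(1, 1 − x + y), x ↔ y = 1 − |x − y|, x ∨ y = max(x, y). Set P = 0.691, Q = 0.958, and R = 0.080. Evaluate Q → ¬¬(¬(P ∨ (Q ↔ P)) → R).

0.855

Q ↔ P = 1 − |0.958 − 0.691| = 1 − 0.267 = 0.733
P ∨ (Q ↔ P) = max(0.691, 0.733) = 0.733
¬(P ∨ (Q ↔ P)) = 1 − 0.733 = 0.267
¬(P ∨ (Q ↔ P)) → R = min(1, 1 − 0.267 + 0.080) = min(1, 0.813) = 0.813
¬(¬(P ∨ (Q ↔ P)) → R) = 1 − 0.813 = 0.187
¬¬(¬(P ∨ (Q ↔ P)) → R) = 1 − 0.187 = 0.813
Q → ¬¬(¬(P ∨ (Q ↔ P)) → R) = min(1, 1 − 0.958 + 0.813) = min(1, 0.855) = 0.855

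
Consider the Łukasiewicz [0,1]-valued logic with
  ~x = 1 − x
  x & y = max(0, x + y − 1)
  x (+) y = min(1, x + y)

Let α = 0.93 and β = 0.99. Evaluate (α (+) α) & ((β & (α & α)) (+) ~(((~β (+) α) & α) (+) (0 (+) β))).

α (+) α = min(1, 0.93 + 0.93) = min(1, 1.86) = 1.00
α & α = max(0, 0.93 + 0.93 − 1) = max(0, 0.86) = 0.86
β & (α & α) = max(0, 0.99 + 0.86 − 1) = max(0, 0.85) = 0.85
~β = 1 − 0.99 = 0.01
~β (+) α = min(1, 0.01 + 0.93) = min(1, 0.94) = 0.94
(~β (+) α) & α = max(0, 0.94 + 0.93 − 1) = max(0, 0.87) = 0.87
0 (+) β = min(1, 0.00 + 0.99) = min(1, 0.99) = 0.99
((~β (+) α) & α) (+) (0 (+) β) = min(1, 0.87 + 0.99) = min(1, 1.86) = 1.00
~(((~β (+) α) & α) (+) (0 (+) β)) = 1 − 1.00 = 0.00
(β & (α & α)) (+) ~(((~β (+) α) & α) (+) (0 (+) β)) = min(1, 0.85 + 0.00) = min(1, 0.85) = 0.85
(α (+) α) & ((β & (α & α)) (+) ~(((~β (+) α) & α) (+) (0 (+) β))) = max(0, 1.00 + 0.85 − 1) = max(0, 0.85) = 0.85

0.85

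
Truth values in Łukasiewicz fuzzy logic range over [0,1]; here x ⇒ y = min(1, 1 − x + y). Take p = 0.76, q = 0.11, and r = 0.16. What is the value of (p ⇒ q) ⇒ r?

0.81

p ⇒ q = min(1, 1 − 0.76 + 0.11) = min(1, 0.35) = 0.35
(p ⇒ q) ⇒ r = min(1, 1 − 0.35 + 0.16) = min(1, 0.81) = 0.81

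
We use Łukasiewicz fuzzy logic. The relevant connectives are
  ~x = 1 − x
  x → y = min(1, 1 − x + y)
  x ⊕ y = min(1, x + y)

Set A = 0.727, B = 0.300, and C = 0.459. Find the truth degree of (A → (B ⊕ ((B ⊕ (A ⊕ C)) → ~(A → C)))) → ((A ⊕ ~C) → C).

0.618

A ⊕ C = min(1, 0.727 + 0.459) = min(1, 1.186) = 1.000
B ⊕ (A ⊕ C) = min(1, 0.300 + 1.000) = min(1, 1.300) = 1.000
A → C = min(1, 1 − 0.727 + 0.459) = min(1, 0.732) = 0.732
~(A → C) = 1 − 0.732 = 0.268
(B ⊕ (A ⊕ C)) → ~(A → C) = min(1, 1 − 1.000 + 0.268) = min(1, 0.268) = 0.268
B ⊕ ((B ⊕ (A ⊕ C)) → ~(A → C)) = min(1, 0.300 + 0.268) = min(1, 0.568) = 0.568
A → (B ⊕ ((B ⊕ (A ⊕ C)) → ~(A → C))) = min(1, 1 − 0.727 + 0.568) = min(1, 0.841) = 0.841
~C = 1 − 0.459 = 0.541
A ⊕ ~C = min(1, 0.727 + 0.541) = min(1, 1.268) = 1.000
(A ⊕ ~C) → C = min(1, 1 − 1.000 + 0.459) = min(1, 0.459) = 0.459
(A → (B ⊕ ((B ⊕ (A ⊕ C)) → ~(A → C)))) → ((A ⊕ ~C) → C) = min(1, 1 − 0.841 + 0.459) = min(1, 0.618) = 0.618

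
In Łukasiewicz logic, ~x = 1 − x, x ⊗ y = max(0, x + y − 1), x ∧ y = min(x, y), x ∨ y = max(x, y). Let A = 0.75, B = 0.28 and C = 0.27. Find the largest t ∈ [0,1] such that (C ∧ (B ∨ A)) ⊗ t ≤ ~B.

1.00

B ∨ A = max(0.28, 0.75) = 0.75
C ∧ (B ∨ A) = min(0.27, 0.75) = 0.27
So the left factor is C ∧ (B ∨ A) = 0.27.
~B = 1 − 0.28 = 0.72
So the right-hand bound is ~B = 0.72.
The residuum of the Łukasiewicz t-norm gives the supremum: min(1, 1 − 0.27 + 0.72).
1 − 0.27 + 0.72 = 1.45, so t = min(1, 1.45) = 1.00.
Check: 0.27 ⊗ 1.00 = max(0, 0.27) = 0.27 ≤ 0.72.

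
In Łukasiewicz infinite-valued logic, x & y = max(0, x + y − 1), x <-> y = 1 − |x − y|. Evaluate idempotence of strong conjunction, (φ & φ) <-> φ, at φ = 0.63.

φ & φ = max(0, 0.63 + 0.63 − 1) = max(0, 0.26) = 0.26
(φ & φ) <-> φ = 1 − |0.26 − 0.63| = 1 − 0.37 = 0.63
(The value 0.63 < 1 shows this instance is not satisfied; fails in Ł∞ since a ⊗ a = max(0, 2a−1) ≠ a in general.)

0.63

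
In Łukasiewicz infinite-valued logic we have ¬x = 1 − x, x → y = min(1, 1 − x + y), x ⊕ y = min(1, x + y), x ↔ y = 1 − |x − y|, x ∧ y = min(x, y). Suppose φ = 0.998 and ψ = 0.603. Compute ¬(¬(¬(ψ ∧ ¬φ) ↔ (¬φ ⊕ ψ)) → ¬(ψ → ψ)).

¬φ = 1 − 0.998 = 0.002
ψ ∧ ¬φ = min(0.603, 0.002) = 0.002
¬(ψ ∧ ¬φ) = 1 − 0.002 = 0.998
¬φ ⊕ ψ = min(1, 0.002 + 0.603) = min(1, 0.605) = 0.605
¬(ψ ∧ ¬φ) ↔ (¬φ ⊕ ψ) = 1 − |0.998 − 0.605| = 1 − 0.393 = 0.607
¬(¬(ψ ∧ ¬φ) ↔ (¬φ ⊕ ψ)) = 1 − 0.607 = 0.393
ψ → ψ = min(1, 1 − 0.603 + 0.603) = min(1, 1.000) = 1.000
¬(ψ → ψ) = 1 − 1.000 = 0.000
¬(¬(ψ ∧ ¬φ) ↔ (¬φ ⊕ ψ)) → ¬(ψ → ψ) = min(1, 1 − 0.393 + 0.000) = min(1, 0.607) = 0.607
¬(¬(¬(ψ ∧ ¬φ) ↔ (¬φ ⊕ ψ)) → ¬(ψ → ψ)) = 1 − 0.607 = 0.393

0.393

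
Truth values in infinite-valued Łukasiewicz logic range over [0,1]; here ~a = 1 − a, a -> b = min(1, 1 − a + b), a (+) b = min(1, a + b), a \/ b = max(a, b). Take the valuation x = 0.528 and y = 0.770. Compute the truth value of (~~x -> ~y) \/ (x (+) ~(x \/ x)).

1.000

~x = 1 − 0.528 = 0.472
~~x = 1 − 0.472 = 0.528
~y = 1 − 0.770 = 0.230
~~x -> ~y = min(1, 1 − 0.528 + 0.230) = min(1, 0.702) = 0.702
x \/ x = max(0.528, 0.528) = 0.528
~(x \/ x) = 1 − 0.528 = 0.472
x (+) ~(x \/ x) = min(1, 0.528 + 0.472) = min(1, 1.000) = 1.000
(~~x -> ~y) \/ (x (+) ~(x \/ x)) = max(0.702, 1.000) = 1.000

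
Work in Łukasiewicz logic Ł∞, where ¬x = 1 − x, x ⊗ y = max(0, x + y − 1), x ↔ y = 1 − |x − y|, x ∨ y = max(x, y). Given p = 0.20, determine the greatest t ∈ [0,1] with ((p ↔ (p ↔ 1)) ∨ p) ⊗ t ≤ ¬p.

p ↔ 1 = 1 − |0.20 − 1.00| = 1 − 0.80 = 0.20
p ↔ (p ↔ 1) = 1 − |0.20 − 0.20| = 1 − 0.00 = 1.00
(p ↔ (p ↔ 1)) ∨ p = max(1.00, 0.20) = 1.00
So the left factor is (p ↔ (p ↔ 1)) ∨ p = 1.00.
¬p = 1 − 0.20 = 0.80
So the right-hand bound is ¬p = 0.80.
The residuum of the Łukasiewicz t-norm gives the supremum: min(1, 1 − 1.00 + 0.80).
1 − 1.00 + 0.80 = 0.80, so t = min(1, 0.80) = 0.80.
Check: 1.00 ⊗ 0.80 = max(0, 0.80) = 0.80 ≤ 0.80.

0.80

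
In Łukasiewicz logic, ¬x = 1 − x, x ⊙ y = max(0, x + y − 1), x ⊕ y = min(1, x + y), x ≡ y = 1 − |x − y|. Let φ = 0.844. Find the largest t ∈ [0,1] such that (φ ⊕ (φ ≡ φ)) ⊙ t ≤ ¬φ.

0.156

φ ≡ φ = 1 − |0.844 − 0.844| = 1 − 0.000 = 1.000
φ ⊕ (φ ≡ φ) = min(1, 0.844 + 1.000) = min(1, 1.844) = 1.000
So the left factor is φ ⊕ (φ ≡ φ) = 1.000.
¬φ = 1 − 0.844 = 0.156
So the right-hand bound is ¬φ = 0.156.
The residuum of the Łukasiewicz t-norm gives the supremum: min(1, 1 − 1.000 + 0.156).
1 − 1.000 + 0.156 = 0.156, so t = min(1, 0.156) = 0.156.
Check: 1.000 ⊙ 0.156 = max(0, 0.156) = 0.156 ≤ 0.156.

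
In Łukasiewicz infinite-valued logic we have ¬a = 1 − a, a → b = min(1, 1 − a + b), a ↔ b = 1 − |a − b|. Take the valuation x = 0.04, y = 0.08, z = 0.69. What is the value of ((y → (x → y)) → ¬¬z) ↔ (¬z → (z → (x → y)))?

0.69

x → y = min(1, 1 − 0.04 + 0.08) = min(1, 1.04) = 1.00
y → (x → y) = min(1, 1 − 0.08 + 1.00) = min(1, 1.92) = 1.00
¬z = 1 − 0.69 = 0.31
¬¬z = 1 − 0.31 = 0.69
(y → (x → y)) → ¬¬z = min(1, 1 − 1.00 + 0.69) = min(1, 0.69) = 0.69
z → (x → y) = min(1, 1 − 0.69 + 1.00) = min(1, 1.31) = 1.00
¬z → (z → (x → y)) = min(1, 1 − 0.31 + 1.00) = min(1, 1.69) = 1.00
((y → (x → y)) → ¬¬z) ↔ (¬z → (z → (x → y))) = 1 − |0.69 − 1.00| = 1 − 0.31 = 0.69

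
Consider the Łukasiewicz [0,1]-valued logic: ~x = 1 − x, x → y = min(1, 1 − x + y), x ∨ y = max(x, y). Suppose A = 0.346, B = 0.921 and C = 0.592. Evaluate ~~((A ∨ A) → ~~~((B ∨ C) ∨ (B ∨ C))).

0.733

A ∨ A = max(0.346, 0.346) = 0.346
B ∨ C = max(0.921, 0.592) = 0.921
(B ∨ C) ∨ (B ∨ C) = max(0.921, 0.921) = 0.921
~((B ∨ C) ∨ (B ∨ C)) = 1 − 0.921 = 0.079
~~((B ∨ C) ∨ (B ∨ C)) = 1 − 0.079 = 0.921
~~~((B ∨ C) ∨ (B ∨ C)) = 1 − 0.921 = 0.079
(A ∨ A) → ~~~((B ∨ C) ∨ (B ∨ C)) = min(1, 1 − 0.346 + 0.079) = min(1, 0.733) = 0.733
~((A ∨ A) → ~~~((B ∨ C) ∨ (B ∨ C))) = 1 − 0.733 = 0.267
~~((A ∨ A) → ~~~((B ∨ C) ∨ (B ∨ C))) = 1 − 0.267 = 0.733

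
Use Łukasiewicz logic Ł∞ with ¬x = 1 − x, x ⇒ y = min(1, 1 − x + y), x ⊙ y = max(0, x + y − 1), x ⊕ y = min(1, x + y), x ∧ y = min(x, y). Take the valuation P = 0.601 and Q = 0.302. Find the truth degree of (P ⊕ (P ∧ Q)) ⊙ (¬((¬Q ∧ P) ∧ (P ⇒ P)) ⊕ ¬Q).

P ∧ Q = min(0.601, 0.302) = 0.302
P ⊕ (P ∧ Q) = min(1, 0.601 + 0.302) = min(1, 0.903) = 0.903
¬Q = 1 − 0.302 = 0.698
¬Q ∧ P = min(0.698, 0.601) = 0.601
P ⇒ P = min(1, 1 − 0.601 + 0.601) = min(1, 1.000) = 1.000
(¬Q ∧ P) ∧ (P ⇒ P) = min(0.601, 1.000) = 0.601
¬((¬Q ∧ P) ∧ (P ⇒ P)) = 1 − 0.601 = 0.399
¬((¬Q ∧ P) ∧ (P ⇒ P)) ⊕ ¬Q = min(1, 0.399 + 0.698) = min(1, 1.097) = 1.000
(P ⊕ (P ∧ Q)) ⊙ (¬((¬Q ∧ P) ∧ (P ⇒ P)) ⊕ ¬Q) = max(0, 0.903 + 1.000 − 1) = max(0, 0.903) = 0.903

0.903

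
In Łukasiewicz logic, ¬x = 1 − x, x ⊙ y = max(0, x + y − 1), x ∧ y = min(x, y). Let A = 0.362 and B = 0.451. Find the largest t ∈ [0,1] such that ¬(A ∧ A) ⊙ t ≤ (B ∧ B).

A ∧ A = min(0.362, 0.362) = 0.362
¬(A ∧ A) = 1 − 0.362 = 0.638
So the left factor is ¬(A ∧ A) = 0.638.
B ∧ B = min(0.451, 0.451) = 0.451
So the right-hand bound is B ∧ B = 0.451.
The residuum of the Łukasiewicz t-norm gives the supremum: min(1, 1 − 0.638 + 0.451).
1 − 0.638 + 0.451 = 0.813, so t = min(1, 0.813) = 0.813.
Check: 0.638 ⊙ 0.813 = max(0, 0.451) = 0.451 ≤ 0.451.

0.813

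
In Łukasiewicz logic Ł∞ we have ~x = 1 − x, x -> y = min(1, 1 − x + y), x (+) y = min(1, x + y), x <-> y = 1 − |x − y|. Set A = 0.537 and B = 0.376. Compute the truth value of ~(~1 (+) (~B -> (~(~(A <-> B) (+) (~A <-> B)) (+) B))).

0.248

~1 = 1 − 1.000 = 0.000
~B = 1 − 0.376 = 0.624
A <-> B = 1 − |0.537 − 0.376| = 1 − 0.161 = 0.839
~(A <-> B) = 1 − 0.839 = 0.161
~A = 1 − 0.537 = 0.463
~A <-> B = 1 − |0.463 − 0.376| = 1 − 0.087 = 0.913
~(A <-> B) (+) (~A <-> B) = min(1, 0.161 + 0.913) = min(1, 1.074) = 1.000
~(~(A <-> B) (+) (~A <-> B)) = 1 − 1.000 = 0.000
~(~(A <-> B) (+) (~A <-> B)) (+) B = min(1, 0.000 + 0.376) = min(1, 0.376) = 0.376
~B -> (~(~(A <-> B) (+) (~A <-> B)) (+) B) = min(1, 1 − 0.624 + 0.376) = min(1, 0.752) = 0.752
~1 (+) (~B -> (~(~(A <-> B) (+) (~A <-> B)) (+) B)) = min(1, 0.000 + 0.752) = min(1, 0.752) = 0.752
~(~1 (+) (~B -> (~(~(A <-> B) (+) (~A <-> B)) (+) B))) = 1 − 0.752 = 0.248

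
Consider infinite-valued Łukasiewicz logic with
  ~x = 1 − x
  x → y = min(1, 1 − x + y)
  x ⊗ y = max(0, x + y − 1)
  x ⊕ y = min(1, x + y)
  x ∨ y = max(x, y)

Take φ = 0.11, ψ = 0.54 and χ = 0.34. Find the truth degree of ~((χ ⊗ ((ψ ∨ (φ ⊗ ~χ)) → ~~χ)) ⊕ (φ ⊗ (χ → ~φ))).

0.75

~χ = 1 − 0.34 = 0.66
φ ⊗ ~χ = max(0, 0.11 + 0.66 − 1) = max(0, -0.23) = 0.00
ψ ∨ (φ ⊗ ~χ) = max(0.54, 0.00) = 0.54
~~χ = 1 − 0.66 = 0.34
(ψ ∨ (φ ⊗ ~χ)) → ~~χ = min(1, 1 − 0.54 + 0.34) = min(1, 0.80) = 0.80
χ ⊗ ((ψ ∨ (φ ⊗ ~χ)) → ~~χ) = max(0, 0.34 + 0.80 − 1) = max(0, 0.14) = 0.14
~φ = 1 − 0.11 = 0.89
χ → ~φ = min(1, 1 − 0.34 + 0.89) = min(1, 1.55) = 1.00
φ ⊗ (χ → ~φ) = max(0, 0.11 + 1.00 − 1) = max(0, 0.11) = 0.11
(χ ⊗ ((ψ ∨ (φ ⊗ ~χ)) → ~~χ)) ⊕ (φ ⊗ (χ → ~φ)) = min(1, 0.14 + 0.11) = min(1, 0.25) = 0.25
~((χ ⊗ ((ψ ∨ (φ ⊗ ~χ)) → ~~χ)) ⊕ (φ ⊗ (χ → ~φ))) = 1 − 0.25 = 0.75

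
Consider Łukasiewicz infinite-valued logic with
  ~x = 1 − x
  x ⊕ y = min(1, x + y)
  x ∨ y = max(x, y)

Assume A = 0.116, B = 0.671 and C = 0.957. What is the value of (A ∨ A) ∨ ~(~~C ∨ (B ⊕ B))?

0.116

A ∨ A = max(0.116, 0.116) = 0.116
~C = 1 − 0.957 = 0.043
~~C = 1 − 0.043 = 0.957
B ⊕ B = min(1, 0.671 + 0.671) = min(1, 1.342) = 1.000
~~C ∨ (B ⊕ B) = max(0.957, 1.000) = 1.000
~(~~C ∨ (B ⊕ B)) = 1 − 1.000 = 0.000
(A ∨ A) ∨ ~(~~C ∨ (B ⊕ B)) = max(0.116, 0.000) = 0.116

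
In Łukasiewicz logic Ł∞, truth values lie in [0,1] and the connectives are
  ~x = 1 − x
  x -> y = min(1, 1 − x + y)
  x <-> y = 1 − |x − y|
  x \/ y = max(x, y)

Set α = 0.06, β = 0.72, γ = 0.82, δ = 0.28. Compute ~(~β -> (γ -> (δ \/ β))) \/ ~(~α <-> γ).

0.12

~β = 1 − 0.72 = 0.28
δ \/ β = max(0.28, 0.72) = 0.72
γ -> (δ \/ β) = min(1, 1 − 0.82 + 0.72) = min(1, 0.90) = 0.90
~β -> (γ -> (δ \/ β)) = min(1, 1 − 0.28 + 0.90) = min(1, 1.62) = 1.00
~(~β -> (γ -> (δ \/ β))) = 1 − 1.00 = 0.00
~α = 1 − 0.06 = 0.94
~α <-> γ = 1 − |0.94 − 0.82| = 1 − 0.12 = 0.88
~(~α <-> γ) = 1 − 0.88 = 0.12
~(~β -> (γ -> (δ \/ β))) \/ ~(~α <-> γ) = max(0.00, 0.12) = 0.12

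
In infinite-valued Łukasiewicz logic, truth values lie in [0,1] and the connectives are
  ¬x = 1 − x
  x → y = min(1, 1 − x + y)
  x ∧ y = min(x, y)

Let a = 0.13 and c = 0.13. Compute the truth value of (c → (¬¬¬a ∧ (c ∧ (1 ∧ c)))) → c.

0.13

¬a = 1 − 0.13 = 0.87
¬¬a = 1 − 0.87 = 0.13
¬¬¬a = 1 − 0.13 = 0.87
1 ∧ c = min(1.00, 0.13) = 0.13
c ∧ (1 ∧ c) = min(0.13, 0.13) = 0.13
¬¬¬a ∧ (c ∧ (1 ∧ c)) = min(0.87, 0.13) = 0.13
c → (¬¬¬a ∧ (c ∧ (1 ∧ c))) = min(1, 1 − 0.13 + 0.13) = min(1, 1.00) = 1.00
(c → (¬¬¬a ∧ (c ∧ (1 ∧ c)))) → c = min(1, 1 − 1.00 + 0.13) = min(1, 0.13) = 0.13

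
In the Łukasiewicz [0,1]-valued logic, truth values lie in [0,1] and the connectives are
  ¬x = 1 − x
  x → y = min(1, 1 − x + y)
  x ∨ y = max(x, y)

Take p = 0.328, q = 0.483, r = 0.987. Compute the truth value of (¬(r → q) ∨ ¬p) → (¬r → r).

1.000

r → q = min(1, 1 − 0.987 + 0.483) = min(1, 0.496) = 0.496
¬(r → q) = 1 − 0.496 = 0.504
¬p = 1 − 0.328 = 0.672
¬(r → q) ∨ ¬p = max(0.504, 0.672) = 0.672
¬r = 1 − 0.987 = 0.013
¬r → r = min(1, 1 − 0.013 + 0.987) = min(1, 1.974) = 1.000
(¬(r → q) ∨ ¬p) → (¬r → r) = min(1, 1 − 0.672 + 1.000) = min(1, 1.328) = 1.000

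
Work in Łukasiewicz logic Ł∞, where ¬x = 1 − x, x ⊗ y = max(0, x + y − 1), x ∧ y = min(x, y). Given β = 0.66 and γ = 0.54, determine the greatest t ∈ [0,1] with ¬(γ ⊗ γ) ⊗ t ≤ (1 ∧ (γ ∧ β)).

0.62

γ ⊗ γ = max(0, 0.54 + 0.54 − 1) = max(0, 0.08) = 0.08
¬(γ ⊗ γ) = 1 − 0.08 = 0.92
So the left factor is ¬(γ ⊗ γ) = 0.92.
γ ∧ β = min(0.54, 0.66) = 0.54
1 ∧ (γ ∧ β) = min(1.00, 0.54) = 0.54
So the right-hand bound is 1 ∧ (γ ∧ β) = 0.54.
The residuum of the Łukasiewicz t-norm gives the supremum: min(1, 1 − 0.92 + 0.54).
1 − 0.92 + 0.54 = 0.62, so t = min(1, 0.62) = 0.62.
Check: 0.92 ⊗ 0.62 = max(0, 0.54) = 0.54 ≤ 0.54.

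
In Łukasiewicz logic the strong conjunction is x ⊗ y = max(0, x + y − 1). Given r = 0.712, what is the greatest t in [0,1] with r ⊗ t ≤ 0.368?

The residuum of the Łukasiewicz t-norm gives the supremum: min(1, 1 − 0.712 + 0.368).
1 − 0.712 + 0.368 = 0.656, so t = min(1, 0.656) = 0.656.
Check: 0.712 ⊗ 0.656 = max(0, 0.368) = 0.368 ≤ 0.368.

0.656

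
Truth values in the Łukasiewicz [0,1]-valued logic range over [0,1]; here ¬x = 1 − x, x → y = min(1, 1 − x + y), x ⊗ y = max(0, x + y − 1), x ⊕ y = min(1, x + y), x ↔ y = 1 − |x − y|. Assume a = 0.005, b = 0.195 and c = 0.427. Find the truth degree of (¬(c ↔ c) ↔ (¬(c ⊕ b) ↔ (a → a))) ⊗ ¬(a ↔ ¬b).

c ↔ c = 1 − |0.427 − 0.427| = 1 − 0.000 = 1.000
¬(c ↔ c) = 1 − 1.000 = 0.000
c ⊕ b = min(1, 0.427 + 0.195) = min(1, 0.622) = 0.622
¬(c ⊕ b) = 1 − 0.622 = 0.378
a → a = min(1, 1 − 0.005 + 0.005) = min(1, 1.000) = 1.000
¬(c ⊕ b) ↔ (a → a) = 1 − |0.378 − 1.000| = 1 − 0.622 = 0.378
¬(c ↔ c) ↔ (¬(c ⊕ b) ↔ (a → a)) = 1 − |0.000 − 0.378| = 1 − 0.378 = 0.622
¬b = 1 − 0.195 = 0.805
a ↔ ¬b = 1 − |0.005 − 0.805| = 1 − 0.800 = 0.200
¬(a ↔ ¬b) = 1 − 0.200 = 0.800
(¬(c ↔ c) ↔ (¬(c ⊕ b) ↔ (a → a))) ⊗ ¬(a ↔ ¬b) = max(0, 0.622 + 0.800 − 1) = max(0, 0.422) = 0.422

0.422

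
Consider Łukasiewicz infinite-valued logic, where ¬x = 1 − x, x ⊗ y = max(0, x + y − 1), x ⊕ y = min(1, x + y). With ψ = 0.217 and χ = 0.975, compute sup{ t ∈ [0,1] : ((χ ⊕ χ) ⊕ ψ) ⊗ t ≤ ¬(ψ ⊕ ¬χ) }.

0.758

χ ⊕ χ = min(1, 0.975 + 0.975) = min(1, 1.950) = 1.000
(χ ⊕ χ) ⊕ ψ = min(1, 1.000 + 0.217) = min(1, 1.217) = 1.000
So the left factor is (χ ⊕ χ) ⊕ ψ = 1.000.
¬χ = 1 − 0.975 = 0.025
ψ ⊕ ¬χ = min(1, 0.217 + 0.025) = min(1, 0.242) = 0.242
¬(ψ ⊕ ¬χ) = 1 − 0.242 = 0.758
So the right-hand bound is ¬(ψ ⊕ ¬χ) = 0.758.
The residuum of the Łukasiewicz t-norm gives the supremum: min(1, 1 − 1.000 + 0.758).
1 − 1.000 + 0.758 = 0.758, so t = min(1, 0.758) = 0.758.
Check: 1.000 ⊗ 0.758 = max(0, 0.758) = 0.758 ≤ 0.758.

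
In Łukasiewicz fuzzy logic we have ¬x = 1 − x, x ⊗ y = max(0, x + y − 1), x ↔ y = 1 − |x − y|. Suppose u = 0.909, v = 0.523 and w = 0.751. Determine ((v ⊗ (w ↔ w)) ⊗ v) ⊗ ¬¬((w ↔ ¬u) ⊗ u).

w ↔ w = 1 − |0.751 − 0.751| = 1 − 0.000 = 1.000
v ⊗ (w ↔ w) = max(0, 0.523 + 1.000 − 1) = max(0, 0.523) = 0.523
(v ⊗ (w ↔ w)) ⊗ v = max(0, 0.523 + 0.523 − 1) = max(0, 0.046) = 0.046
¬u = 1 − 0.909 = 0.091
w ↔ ¬u = 1 − |0.751 − 0.091| = 1 − 0.660 = 0.340
(w ↔ ¬u) ⊗ u = max(0, 0.340 + 0.909 − 1) = max(0, 0.249) = 0.249
¬((w ↔ ¬u) ⊗ u) = 1 − 0.249 = 0.751
¬¬((w ↔ ¬u) ⊗ u) = 1 − 0.751 = 0.249
((v ⊗ (w ↔ w)) ⊗ v) ⊗ ¬¬((w ↔ ¬u) ⊗ u) = max(0, 0.046 + 0.249 − 1) = max(0, -0.705) = 0.000

0.000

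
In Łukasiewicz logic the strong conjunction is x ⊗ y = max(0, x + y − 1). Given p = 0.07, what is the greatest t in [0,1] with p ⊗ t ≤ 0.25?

The residuum of the Łukasiewicz t-norm gives the supremum: min(1, 1 − 0.07 + 0.25).
1 − 0.07 + 0.25 = 1.18, so t = min(1, 1.18) = 1.00.
Check: 0.07 ⊗ 1.00 = max(0, 0.07) = 0.07 ≤ 0.25.

1.00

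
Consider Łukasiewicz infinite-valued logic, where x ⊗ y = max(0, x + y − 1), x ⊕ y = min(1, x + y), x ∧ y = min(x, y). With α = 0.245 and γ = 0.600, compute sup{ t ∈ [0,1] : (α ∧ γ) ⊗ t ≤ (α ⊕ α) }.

1.000

α ∧ γ = min(0.245, 0.600) = 0.245
So the left factor is α ∧ γ = 0.245.
α ⊕ α = min(1, 0.245 + 0.245) = min(1, 0.490) = 0.490
So the right-hand bound is α ⊕ α = 0.490.
The residuum of the Łukasiewicz t-norm gives the supremum: min(1, 1 − 0.245 + 0.490).
1 − 0.245 + 0.490 = 1.245, so t = min(1, 1.245) = 1.000.
Check: 0.245 ⊗ 1.000 = max(0, 0.245) = 0.245 ≤ 0.490.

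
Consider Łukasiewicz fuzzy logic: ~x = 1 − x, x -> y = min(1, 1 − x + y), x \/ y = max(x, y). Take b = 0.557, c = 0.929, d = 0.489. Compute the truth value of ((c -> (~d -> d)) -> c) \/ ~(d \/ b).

~d = 1 − 0.489 = 0.511
~d -> d = min(1, 1 − 0.511 + 0.489) = min(1, 0.978) = 0.978
c -> (~d -> d) = min(1, 1 − 0.929 + 0.978) = min(1, 1.049) = 1.000
(c -> (~d -> d)) -> c = min(1, 1 − 1.000 + 0.929) = min(1, 0.929) = 0.929
d \/ b = max(0.489, 0.557) = 0.557
~(d \/ b) = 1 − 0.557 = 0.443
((c -> (~d -> d)) -> c) \/ ~(d \/ b) = max(0.929, 0.443) = 0.929

0.929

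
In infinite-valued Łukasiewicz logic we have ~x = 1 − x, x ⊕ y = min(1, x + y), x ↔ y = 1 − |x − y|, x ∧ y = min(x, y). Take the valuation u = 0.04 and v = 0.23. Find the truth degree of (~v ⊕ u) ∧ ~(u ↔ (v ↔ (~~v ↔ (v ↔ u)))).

~v = 1 − 0.23 = 0.77
~v ⊕ u = min(1, 0.77 + 0.04) = min(1, 0.81) = 0.81
~~v = 1 − 0.77 = 0.23
v ↔ u = 1 − |0.23 − 0.04| = 1 − 0.19 = 0.81
~~v ↔ (v ↔ u) = 1 − |0.23 − 0.81| = 1 − 0.58 = 0.42
v ↔ (~~v ↔ (v ↔ u)) = 1 − |0.23 − 0.42| = 1 − 0.19 = 0.81
u ↔ (v ↔ (~~v ↔ (v ↔ u))) = 1 − |0.04 − 0.81| = 1 − 0.77 = 0.23
~(u ↔ (v ↔ (~~v ↔ (v ↔ u)))) = 1 − 0.23 = 0.77
(~v ⊕ u) ∧ ~(u ↔ (v ↔ (~~v ↔ (v ↔ u)))) = min(0.81, 0.77) = 0.77

0.77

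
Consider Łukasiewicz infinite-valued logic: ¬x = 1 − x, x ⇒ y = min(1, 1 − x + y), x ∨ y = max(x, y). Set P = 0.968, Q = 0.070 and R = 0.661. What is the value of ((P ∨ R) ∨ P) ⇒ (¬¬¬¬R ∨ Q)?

0.693

P ∨ R = max(0.968, 0.661) = 0.968
(P ∨ R) ∨ P = max(0.968, 0.968) = 0.968
¬R = 1 − 0.661 = 0.339
¬¬R = 1 − 0.339 = 0.661
¬¬¬R = 1 − 0.661 = 0.339
¬¬¬¬R = 1 − 0.339 = 0.661
¬¬¬¬R ∨ Q = max(0.661, 0.070) = 0.661
((P ∨ R) ∨ P) ⇒ (¬¬¬¬R ∨ Q) = min(1, 1 − 0.968 + 0.661) = min(1, 0.693) = 0.693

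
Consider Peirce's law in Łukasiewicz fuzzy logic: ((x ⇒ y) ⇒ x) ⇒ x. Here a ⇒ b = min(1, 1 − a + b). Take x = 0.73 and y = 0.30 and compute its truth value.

x ⇒ y = min(1, 1 − 0.73 + 0.30) = min(1, 0.57) = 0.57
(x ⇒ y) ⇒ x = min(1, 1 − 0.57 + 0.73) = min(1, 1.16) = 1.00
((x ⇒ y) ⇒ x) ⇒ x = min(1, 1 − 1.00 + 0.73) = min(1, 0.73) = 0.73
(The value 0.73 < 1 shows this instance is not satisfied; not a Ł∞-tautology in general.)

0.73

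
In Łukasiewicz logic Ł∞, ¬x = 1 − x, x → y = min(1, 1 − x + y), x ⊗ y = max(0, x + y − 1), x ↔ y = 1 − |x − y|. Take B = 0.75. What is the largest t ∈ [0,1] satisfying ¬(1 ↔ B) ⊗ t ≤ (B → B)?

1 ↔ B = 1 − |1.00 − 0.75| = 1 − 0.25 = 0.75
¬(1 ↔ B) = 1 − 0.75 = 0.25
So the left factor is ¬(1 ↔ B) = 0.25.
B → B = min(1, 1 − 0.75 + 0.75) = min(1, 1.00) = 1.00
So the right-hand bound is B → B = 1.00.
The residuum of the Łukasiewicz t-norm gives the supremum: min(1, 1 − 0.25 + 1.00).
1 − 0.25 + 1.00 = 1.75, so t = min(1, 1.75) = 1.00.
Check: 0.25 ⊗ 1.00 = max(0, 0.25) = 0.25 ≤ 1.00.

1.00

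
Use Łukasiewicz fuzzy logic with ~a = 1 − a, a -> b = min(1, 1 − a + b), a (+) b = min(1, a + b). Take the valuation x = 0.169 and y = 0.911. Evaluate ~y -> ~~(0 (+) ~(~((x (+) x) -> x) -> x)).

0.911

~y = 1 − 0.911 = 0.089
x (+) x = min(1, 0.169 + 0.169) = min(1, 0.338) = 0.338
(x (+) x) -> x = min(1, 1 − 0.338 + 0.169) = min(1, 0.831) = 0.831
~((x (+) x) -> x) = 1 − 0.831 = 0.169
~((x (+) x) -> x) -> x = min(1, 1 − 0.169 + 0.169) = min(1, 1.000) = 1.000
~(~((x (+) x) -> x) -> x) = 1 − 1.000 = 0.000
0 (+) ~(~((x (+) x) -> x) -> x) = min(1, 0.000 + 0.000) = min(1, 0.000) = 0.000
~(0 (+) ~(~((x (+) x) -> x) -> x)) = 1 − 0.000 = 1.000
~~(0 (+) ~(~((x (+) x) -> x) -> x)) = 1 − 1.000 = 0.000
~y -> ~~(0 (+) ~(~((x (+) x) -> x) -> x)) = min(1, 1 − 0.089 + 0.000) = min(1, 0.911) = 0.911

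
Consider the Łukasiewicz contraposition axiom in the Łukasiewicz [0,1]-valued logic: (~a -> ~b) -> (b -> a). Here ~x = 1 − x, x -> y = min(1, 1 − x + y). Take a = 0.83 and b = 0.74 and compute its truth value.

1.00

~a = 1 − 0.83 = 0.17
~b = 1 − 0.74 = 0.26
~a -> ~b = min(1, 1 − 0.17 + 0.26) = min(1, 1.09) = 1.00
b -> a = min(1, 1 − 0.74 + 0.83) = min(1, 1.09) = 1.00
(~a -> ~b) -> (b -> a) = min(1, 1 − 1.00 + 1.00) = min(1, 1.00) = 1.00
(As expected: an axiom of Ł∞, always 1.)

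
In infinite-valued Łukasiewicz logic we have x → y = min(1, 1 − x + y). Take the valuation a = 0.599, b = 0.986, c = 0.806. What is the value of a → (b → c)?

b → c = min(1, 1 − 0.986 + 0.806) = min(1, 0.820) = 0.820
a → (b → c) = min(1, 1 − 0.599 + 0.820) = min(1, 1.221) = 1.000

1.000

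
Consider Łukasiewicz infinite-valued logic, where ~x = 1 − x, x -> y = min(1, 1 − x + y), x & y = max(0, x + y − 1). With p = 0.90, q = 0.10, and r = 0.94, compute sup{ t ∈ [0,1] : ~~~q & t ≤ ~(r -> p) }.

0.14

~q = 1 − 0.10 = 0.90
~~q = 1 − 0.90 = 0.10
~~~q = 1 − 0.10 = 0.90
So the left factor is ~~~q = 0.90.
r -> p = min(1, 1 − 0.94 + 0.90) = min(1, 0.96) = 0.96
~(r -> p) = 1 − 0.96 = 0.04
So the right-hand bound is ~(r -> p) = 0.04.
The residuum of the Łukasiewicz t-norm gives the supremum: min(1, 1 − 0.90 + 0.04).
1 − 0.90 + 0.04 = 0.14, so t = min(1, 0.14) = 0.14.
Check: 0.90 & 0.14 = max(0, 0.04) = 0.04 ≤ 0.04.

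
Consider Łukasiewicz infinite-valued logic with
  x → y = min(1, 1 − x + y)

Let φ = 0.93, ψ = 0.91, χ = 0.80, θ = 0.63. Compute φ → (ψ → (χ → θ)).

0.99

χ → θ = min(1, 1 − 0.80 + 0.63) = min(1, 0.83) = 0.83
ψ → (χ → θ) = min(1, 1 − 0.91 + 0.83) = min(1, 0.92) = 0.92
φ → (ψ → (χ → θ)) = min(1, 1 − 0.93 + 0.92) = min(1, 0.99) = 0.99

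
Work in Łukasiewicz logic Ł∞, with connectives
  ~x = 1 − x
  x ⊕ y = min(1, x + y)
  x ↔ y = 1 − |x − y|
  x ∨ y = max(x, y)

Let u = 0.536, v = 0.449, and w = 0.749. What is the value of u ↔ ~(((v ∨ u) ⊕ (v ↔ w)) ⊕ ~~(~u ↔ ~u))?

0.464

v ∨ u = max(0.449, 0.536) = 0.536
v ↔ w = 1 − |0.449 − 0.749| = 1 − 0.300 = 0.700
(v ∨ u) ⊕ (v ↔ w) = min(1, 0.536 + 0.700) = min(1, 1.236) = 1.000
~u = 1 − 0.536 = 0.464
~u ↔ ~u = 1 − |0.464 − 0.464| = 1 − 0.000 = 1.000
~(~u ↔ ~u) = 1 − 1.000 = 0.000
~~(~u ↔ ~u) = 1 − 0.000 = 1.000
((v ∨ u) ⊕ (v ↔ w)) ⊕ ~~(~u ↔ ~u) = min(1, 1.000 + 1.000) = min(1, 2.000) = 1.000
~(((v ∨ u) ⊕ (v ↔ w)) ⊕ ~~(~u ↔ ~u)) = 1 − 1.000 = 0.000
u ↔ ~(((v ∨ u) ⊕ (v ↔ w)) ⊕ ~~(~u ↔ ~u)) = 1 − |0.536 − 0.000| = 1 − 0.536 = 0.464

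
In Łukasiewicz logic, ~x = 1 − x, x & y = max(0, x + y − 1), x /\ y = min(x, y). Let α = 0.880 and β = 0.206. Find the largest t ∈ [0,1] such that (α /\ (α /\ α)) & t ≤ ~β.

α /\ α = min(0.880, 0.880) = 0.880
α /\ (α /\ α) = min(0.880, 0.880) = 0.880
So the left factor is α /\ (α /\ α) = 0.880.
~β = 1 − 0.206 = 0.794
So the right-hand bound is ~β = 0.794.
The residuum of the Łukasiewicz t-norm gives the supremum: min(1, 1 − 0.880 + 0.794).
1 − 0.880 + 0.794 = 0.914, so t = min(1, 0.914) = 0.914.
Check: 0.880 & 0.914 = max(0, 0.794) = 0.794 ≤ 0.794.

0.914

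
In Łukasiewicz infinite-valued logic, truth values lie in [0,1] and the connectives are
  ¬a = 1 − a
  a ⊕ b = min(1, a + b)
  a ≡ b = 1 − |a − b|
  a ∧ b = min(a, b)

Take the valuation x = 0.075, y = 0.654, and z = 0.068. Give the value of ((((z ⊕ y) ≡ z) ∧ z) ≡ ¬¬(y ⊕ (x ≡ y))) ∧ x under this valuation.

0.068

z ⊕ y = min(1, 0.068 + 0.654) = min(1, 0.722) = 0.722
(z ⊕ y) ≡ z = 1 − |0.722 − 0.068| = 1 − 0.654 = 0.346
((z ⊕ y) ≡ z) ∧ z = min(0.346, 0.068) = 0.068
x ≡ y = 1 − |0.075 − 0.654| = 1 − 0.579 = 0.421
y ⊕ (x ≡ y) = min(1, 0.654 + 0.421) = min(1, 1.075) = 1.000
¬(y ⊕ (x ≡ y)) = 1 − 1.000 = 0.000
¬¬(y ⊕ (x ≡ y)) = 1 − 0.000 = 1.000
(((z ⊕ y) ≡ z) ∧ z) ≡ ¬¬(y ⊕ (x ≡ y)) = 1 − |0.068 − 1.000| = 1 − 0.932 = 0.068
((((z ⊕ y) ≡ z) ∧ z) ≡ ¬¬(y ⊕ (x ≡ y))) ∧ x = min(0.068, 0.075) = 0.068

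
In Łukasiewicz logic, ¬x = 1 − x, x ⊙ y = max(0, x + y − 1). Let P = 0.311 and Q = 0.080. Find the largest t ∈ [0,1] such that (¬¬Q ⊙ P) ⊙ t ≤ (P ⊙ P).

¬Q = 1 − 0.080 = 0.920
¬¬Q = 1 − 0.920 = 0.080
¬¬Q ⊙ P = max(0, 0.080 + 0.311 − 1) = max(0, -0.609) = 0.000
So the left factor is ¬¬Q ⊙ P = 0.000.
P ⊙ P = max(0, 0.311 + 0.311 − 1) = max(0, -0.378) = 0.000
So the right-hand bound is P ⊙ P = 0.000.
The residuum of the Łukasiewicz t-norm gives the supremum: min(1, 1 − 0.000 + 0.000).
1 − 0.000 + 0.000 = 1.000, so t = min(1, 1.000) = 1.000.
Check: 0.000 ⊙ 1.000 = max(0, 0.000) = 0.000 ≤ 0.000.

1.000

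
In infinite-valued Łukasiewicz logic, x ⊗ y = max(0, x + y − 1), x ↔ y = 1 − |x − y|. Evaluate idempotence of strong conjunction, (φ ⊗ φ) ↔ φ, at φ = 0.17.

0.83

φ ⊗ φ = max(0, 0.17 + 0.17 − 1) = max(0, -0.66) = 0.00
(φ ⊗ φ) ↔ φ = 1 − |0.00 − 0.17| = 1 − 0.17 = 0.83
(The value 0.83 < 1 shows this instance is not satisfied; fails in Ł∞ since a ⊗ a = max(0, 2a−1) ≠ a in general.)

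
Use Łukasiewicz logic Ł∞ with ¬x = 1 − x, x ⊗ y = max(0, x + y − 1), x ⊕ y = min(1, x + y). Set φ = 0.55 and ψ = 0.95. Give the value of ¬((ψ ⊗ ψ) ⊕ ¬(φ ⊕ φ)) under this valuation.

ψ ⊗ ψ = max(0, 0.95 + 0.95 − 1) = max(0, 0.90) = 0.90
φ ⊕ φ = min(1, 0.55 + 0.55) = min(1, 1.10) = 1.00
¬(φ ⊕ φ) = 1 − 1.00 = 0.00
(ψ ⊗ ψ) ⊕ ¬(φ ⊕ φ) = min(1, 0.90 + 0.00) = min(1, 0.90) = 0.90
¬((ψ ⊗ ψ) ⊕ ¬(φ ⊕ φ)) = 1 − 0.90 = 0.10

0.10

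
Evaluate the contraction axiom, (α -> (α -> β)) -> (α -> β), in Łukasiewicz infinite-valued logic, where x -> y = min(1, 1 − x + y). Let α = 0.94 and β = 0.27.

0.94

α -> β = min(1, 1 − 0.94 + 0.27) = min(1, 0.33) = 0.33
α -> (α -> β) = min(1, 1 − 0.94 + 0.33) = min(1, 0.39) = 0.39
(α -> (α -> β)) -> (α -> β) = min(1, 1 − 0.39 + 0.33) = min(1, 0.94) = 0.94
(The value 0.94 < 1 shows this instance is not satisfied; fails in Ł∞ (the t-norm is not idempotent).)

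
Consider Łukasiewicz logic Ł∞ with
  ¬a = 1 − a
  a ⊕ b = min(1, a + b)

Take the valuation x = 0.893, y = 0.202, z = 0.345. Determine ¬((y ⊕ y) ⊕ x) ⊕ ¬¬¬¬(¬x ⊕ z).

y ⊕ y = min(1, 0.202 + 0.202) = min(1, 0.404) = 0.404
(y ⊕ y) ⊕ x = min(1, 0.404 + 0.893) = min(1, 1.297) = 1.000
¬((y ⊕ y) ⊕ x) = 1 − 1.000 = 0.000
¬x = 1 − 0.893 = 0.107
¬x ⊕ z = min(1, 0.107 + 0.345) = min(1, 0.452) = 0.452
¬(¬x ⊕ z) = 1 − 0.452 = 0.548
¬¬(¬x ⊕ z) = 1 − 0.548 = 0.452
¬¬¬(¬x ⊕ z) = 1 − 0.452 = 0.548
¬¬¬¬(¬x ⊕ z) = 1 − 0.548 = 0.452
¬((y ⊕ y) ⊕ x) ⊕ ¬¬¬¬(¬x ⊕ z) = min(1, 0.000 + 0.452) = min(1, 0.452) = 0.452

0.452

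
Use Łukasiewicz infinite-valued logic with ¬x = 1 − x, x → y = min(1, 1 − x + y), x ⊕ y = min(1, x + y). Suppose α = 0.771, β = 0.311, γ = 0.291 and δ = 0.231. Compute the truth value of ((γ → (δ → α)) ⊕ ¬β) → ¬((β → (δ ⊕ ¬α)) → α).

δ → α = min(1, 1 − 0.231 + 0.771) = min(1, 1.540) = 1.000
γ → (δ → α) = min(1, 1 − 0.291 + 1.000) = min(1, 1.709) = 1.000
¬β = 1 − 0.311 = 0.689
(γ → (δ → α)) ⊕ ¬β = min(1, 1.000 + 0.689) = min(1, 1.689) = 1.000
¬α = 1 − 0.771 = 0.229
δ ⊕ ¬α = min(1, 0.231 + 0.229) = min(1, 0.460) = 0.460
β → (δ ⊕ ¬α) = min(1, 1 − 0.311 + 0.460) = min(1, 1.149) = 1.000
(β → (δ ⊕ ¬α)) → α = min(1, 1 − 1.000 + 0.771) = min(1, 0.771) = 0.771
¬((β → (δ ⊕ ¬α)) → α) = 1 − 0.771 = 0.229
((γ → (δ → α)) ⊕ ¬β) → ¬((β → (δ ⊕ ¬α)) → α) = min(1, 1 − 1.000 + 0.229) = min(1, 0.229) = 0.229

0.229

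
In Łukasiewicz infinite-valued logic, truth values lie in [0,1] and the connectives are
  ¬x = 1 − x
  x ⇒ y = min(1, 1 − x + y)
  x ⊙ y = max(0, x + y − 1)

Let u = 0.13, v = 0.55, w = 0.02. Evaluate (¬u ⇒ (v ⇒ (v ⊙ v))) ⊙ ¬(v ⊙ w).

¬u = 1 − 0.13 = 0.87
v ⊙ v = max(0, 0.55 + 0.55 − 1) = max(0, 0.10) = 0.10
v ⇒ (v ⊙ v) = min(1, 1 − 0.55 + 0.10) = min(1, 0.55) = 0.55
¬u ⇒ (v ⇒ (v ⊙ v)) = min(1, 1 − 0.87 + 0.55) = min(1, 0.68) = 0.68
v ⊙ w = max(0, 0.55 + 0.02 − 1) = max(0, -0.43) = 0.00
¬(v ⊙ w) = 1 − 0.00 = 1.00
(¬u ⇒ (v ⇒ (v ⊙ v))) ⊙ ¬(v ⊙ w) = max(0, 0.68 + 1.00 − 1) = max(0, 0.68) = 0.68

0.68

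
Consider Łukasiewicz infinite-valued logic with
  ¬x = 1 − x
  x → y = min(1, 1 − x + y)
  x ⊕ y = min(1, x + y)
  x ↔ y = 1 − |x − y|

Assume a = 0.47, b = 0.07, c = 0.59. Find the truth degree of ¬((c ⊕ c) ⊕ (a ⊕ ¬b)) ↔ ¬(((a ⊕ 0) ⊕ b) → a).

c ⊕ c = min(1, 0.59 + 0.59) = min(1, 1.18) = 1.00
¬b = 1 − 0.07 = 0.93
a ⊕ ¬b = min(1, 0.47 + 0.93) = min(1, 1.40) = 1.00
(c ⊕ c) ⊕ (a ⊕ ¬b) = min(1, 1.00 + 1.00) = min(1, 2.00) = 1.00
¬((c ⊕ c) ⊕ (a ⊕ ¬b)) = 1 − 1.00 = 0.00
a ⊕ 0 = min(1, 0.47 + 0.00) = min(1, 0.47) = 0.47
(a ⊕ 0) ⊕ b = min(1, 0.47 + 0.07) = min(1, 0.54) = 0.54
((a ⊕ 0) ⊕ b) → a = min(1, 1 − 0.54 + 0.47) = min(1, 0.93) = 0.93
¬(((a ⊕ 0) ⊕ b) → a) = 1 − 0.93 = 0.07
¬((c ⊕ c) ⊕ (a ⊕ ¬b)) ↔ ¬(((a ⊕ 0) ⊕ b) → a) = 1 − |0.00 − 0.07| = 1 − 0.07 = 0.93

0.93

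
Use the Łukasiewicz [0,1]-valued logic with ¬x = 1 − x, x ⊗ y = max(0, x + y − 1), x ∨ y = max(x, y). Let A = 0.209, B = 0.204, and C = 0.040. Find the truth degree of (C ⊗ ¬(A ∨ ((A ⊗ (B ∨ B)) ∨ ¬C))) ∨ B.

0.204

B ∨ B = max(0.204, 0.204) = 0.204
A ⊗ (B ∨ B) = max(0, 0.209 + 0.204 − 1) = max(0, -0.587) = 0.000
¬C = 1 − 0.040 = 0.960
(A ⊗ (B ∨ B)) ∨ ¬C = max(0.000, 0.960) = 0.960
A ∨ ((A ⊗ (B ∨ B)) ∨ ¬C) = max(0.209, 0.960) = 0.960
¬(A ∨ ((A ⊗ (B ∨ B)) ∨ ¬C)) = 1 − 0.960 = 0.040
C ⊗ ¬(A ∨ ((A ⊗ (B ∨ B)) ∨ ¬C)) = max(0, 0.040 + 0.040 − 1) = max(0, -0.920) = 0.000
(C ⊗ ¬(A ∨ ((A ⊗ (B ∨ B)) ∨ ¬C))) ∨ B = max(0.000, 0.204) = 0.204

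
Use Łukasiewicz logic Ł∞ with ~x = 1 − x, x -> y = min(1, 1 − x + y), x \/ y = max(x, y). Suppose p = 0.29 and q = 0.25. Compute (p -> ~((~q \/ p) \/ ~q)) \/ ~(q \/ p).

0.96

~q = 1 − 0.25 = 0.75
~q \/ p = max(0.75, 0.29) = 0.75
(~q \/ p) \/ ~q = max(0.75, 0.75) = 0.75
~((~q \/ p) \/ ~q) = 1 − 0.75 = 0.25
p -> ~((~q \/ p) \/ ~q) = min(1, 1 − 0.29 + 0.25) = min(1, 0.96) = 0.96
q \/ p = max(0.25, 0.29) = 0.29
~(q \/ p) = 1 − 0.29 = 0.71
(p -> ~((~q \/ p) \/ ~q)) \/ ~(q \/ p) = max(0.96, 0.71) = 0.96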